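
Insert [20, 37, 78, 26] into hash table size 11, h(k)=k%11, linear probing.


Insert 20: h=9 -> slot 9
Insert 37: h=4 -> slot 4
Insert 78: h=1 -> slot 1
Insert 26: h=4, 1 probes -> slot 5

Table: [None, 78, None, None, 37, 26, None, None, None, 20, None]


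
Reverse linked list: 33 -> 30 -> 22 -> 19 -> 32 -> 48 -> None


Step 1: curr=33, set curr.next=prev(None) | reversed so far: 33
Step 2: curr=30, set curr.next=prev(33) | reversed so far: 30 -> 33
Step 3: curr=22, set curr.next=prev(30) | reversed so far: 22 -> 30 -> 33
Step 4: curr=19, set curr.next=prev(22) | reversed so far: 19 -> 22 -> 30 -> 33
Step 5: curr=32, set curr.next=prev(19) | reversed so far: 32 -> 19 -> 22 -> 30 -> 33
Step 6: curr=48, set curr.next=prev(32) | reversed so far: 48 -> 32 -> 19 -> 22 -> 30 -> 33

48 -> 32 -> 19 -> 22 -> 30 -> 33 -> None


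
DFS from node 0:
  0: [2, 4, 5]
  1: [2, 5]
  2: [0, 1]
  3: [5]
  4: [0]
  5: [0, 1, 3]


Visit 0, push [5, 4, 2]
Visit 2, push [1]
Visit 1, push [5]
Visit 5, push [3]
Visit 3, push []
Visit 4, push []

DFS order: [0, 2, 1, 5, 3, 4]


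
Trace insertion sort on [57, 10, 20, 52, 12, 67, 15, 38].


Initial: [57, 10, 20, 52, 12, 67, 15, 38]
Insert 10: [10, 57, 20, 52, 12, 67, 15, 38]
Insert 20: [10, 20, 57, 52, 12, 67, 15, 38]
Insert 52: [10, 20, 52, 57, 12, 67, 15, 38]
Insert 12: [10, 12, 20, 52, 57, 67, 15, 38]
Insert 67: [10, 12, 20, 52, 57, 67, 15, 38]
Insert 15: [10, 12, 15, 20, 52, 57, 67, 38]
Insert 38: [10, 12, 15, 20, 38, 52, 57, 67]

Sorted: [10, 12, 15, 20, 38, 52, 57, 67]


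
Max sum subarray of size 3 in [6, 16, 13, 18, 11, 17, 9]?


[0:3]: 35
[1:4]: 47
[2:5]: 42
[3:6]: 46
[4:7]: 37

Max: 47 at [1:4]


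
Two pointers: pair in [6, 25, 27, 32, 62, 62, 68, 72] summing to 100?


lo=0(6)+hi=7(72)=78
lo=1(25)+hi=7(72)=97
lo=2(27)+hi=7(72)=99
lo=3(32)+hi=7(72)=104
lo=3(32)+hi=6(68)=100

Yes: 32+68=100


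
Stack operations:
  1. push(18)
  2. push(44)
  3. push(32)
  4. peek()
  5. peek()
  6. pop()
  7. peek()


push(18) -> [18]
push(44) -> [18, 44]
push(32) -> [18, 44, 32]
peek()->32
peek()->32
pop()->32, [18, 44]
peek()->44

Final stack: [18, 44]


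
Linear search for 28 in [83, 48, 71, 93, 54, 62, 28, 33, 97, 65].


i=0: 83!=28
i=1: 48!=28
i=2: 71!=28
i=3: 93!=28
i=4: 54!=28
i=5: 62!=28
i=6: 28==28 found!

Found at 6, 7 comps


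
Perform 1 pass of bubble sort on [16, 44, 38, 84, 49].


Initial: [16, 44, 38, 84, 49]
Pass 1: [16, 38, 44, 49, 84] (2 swaps)

After 1 pass: [16, 38, 44, 49, 84]


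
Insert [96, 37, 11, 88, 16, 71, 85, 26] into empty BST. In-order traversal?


Insert 96: root
Insert 37: L from 96
Insert 11: L from 96 -> L from 37
Insert 88: L from 96 -> R from 37
Insert 16: L from 96 -> L from 37 -> R from 11
Insert 71: L from 96 -> R from 37 -> L from 88
Insert 85: L from 96 -> R from 37 -> L from 88 -> R from 71
Insert 26: L from 96 -> L from 37 -> R from 11 -> R from 16

In-order: [11, 16, 26, 37, 71, 85, 88, 96]


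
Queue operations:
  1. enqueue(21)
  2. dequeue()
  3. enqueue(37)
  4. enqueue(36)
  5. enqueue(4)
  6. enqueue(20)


enqueue(21) -> [21]
dequeue()->21, []
enqueue(37) -> [37]
enqueue(36) -> [37, 36]
enqueue(4) -> [37, 36, 4]
enqueue(20) -> [37, 36, 4, 20]

Final queue: [37, 36, 4, 20]


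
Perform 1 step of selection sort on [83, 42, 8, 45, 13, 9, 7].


Initial: [83, 42, 8, 45, 13, 9, 7]
Step 1: min=7 at 6
  Swap: [7, 42, 8, 45, 13, 9, 83]

After 1 step: [7, 42, 8, 45, 13, 9, 83]


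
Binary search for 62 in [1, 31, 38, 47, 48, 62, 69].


Step 1: lo=0, hi=6, mid=3, val=47
Step 2: lo=4, hi=6, mid=5, val=62

Found at index 5


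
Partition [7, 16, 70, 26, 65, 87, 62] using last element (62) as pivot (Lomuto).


Pivot: 62
  7 <= 62: advance i (no swap)
  16 <= 62: advance i (no swap)
  26 <= 62: swap -> [7, 16, 26, 70, 65, 87, 62]
Place pivot at 3: [7, 16, 26, 62, 65, 87, 70]

Partitioned: [7, 16, 26, 62, 65, 87, 70]


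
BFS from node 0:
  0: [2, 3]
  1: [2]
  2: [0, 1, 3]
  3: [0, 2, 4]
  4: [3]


Visit 0, enqueue [2, 3]
Visit 2, enqueue [1]
Visit 3, enqueue [4]
Visit 1, enqueue []
Visit 4, enqueue []

BFS order: [0, 2, 3, 1, 4]


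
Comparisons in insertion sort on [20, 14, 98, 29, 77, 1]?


Algorithm: insertion sort
Input: [20, 14, 98, 29, 77, 1]
Sorted: [1, 14, 20, 29, 77, 98]

11


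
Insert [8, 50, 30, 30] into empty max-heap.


Insert 8: [8]
Insert 50: [50, 8]
Insert 30: [50, 8, 30]
Insert 30: [50, 30, 30, 8]

Final heap: [50, 30, 30, 8]


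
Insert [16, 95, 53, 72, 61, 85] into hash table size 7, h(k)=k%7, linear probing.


Insert 16: h=2 -> slot 2
Insert 95: h=4 -> slot 4
Insert 53: h=4, 1 probes -> slot 5
Insert 72: h=2, 1 probes -> slot 3
Insert 61: h=5, 1 probes -> slot 6
Insert 85: h=1 -> slot 1

Table: [None, 85, 16, 72, 95, 53, 61]


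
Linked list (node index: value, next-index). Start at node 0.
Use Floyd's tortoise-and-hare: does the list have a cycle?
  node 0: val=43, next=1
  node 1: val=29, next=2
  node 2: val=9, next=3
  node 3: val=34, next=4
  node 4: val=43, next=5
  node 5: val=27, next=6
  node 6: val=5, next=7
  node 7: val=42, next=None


Floyd's tortoise (slow, +1) and hare (fast, +2):
  init: slow=0, fast=0
  step 1: slow=1, fast=2
  step 2: slow=2, fast=4
  step 3: slow=3, fast=6
  step 4: fast 6->7->None, no cycle

Cycle: no


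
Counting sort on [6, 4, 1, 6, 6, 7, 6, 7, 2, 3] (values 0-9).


Input: [6, 4, 1, 6, 6, 7, 6, 7, 2, 3]
Counts: [0, 1, 1, 1, 1, 0, 4, 2, 0, 0]

Sorted: [1, 2, 3, 4, 6, 6, 6, 6, 7, 7]


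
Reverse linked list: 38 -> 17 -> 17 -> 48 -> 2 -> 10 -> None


Step 1: curr=38, set curr.next=prev(None) | reversed so far: 38
Step 2: curr=17, set curr.next=prev(38) | reversed so far: 17 -> 38
Step 3: curr=17, set curr.next=prev(17) | reversed so far: 17 -> 17 -> 38
Step 4: curr=48, set curr.next=prev(17) | reversed so far: 48 -> 17 -> 17 -> 38
Step 5: curr=2, set curr.next=prev(48) | reversed so far: 2 -> 48 -> 17 -> 17 -> 38
Step 6: curr=10, set curr.next=prev(2) | reversed so far: 10 -> 2 -> 48 -> 17 -> 17 -> 38

10 -> 2 -> 48 -> 17 -> 17 -> 38 -> None


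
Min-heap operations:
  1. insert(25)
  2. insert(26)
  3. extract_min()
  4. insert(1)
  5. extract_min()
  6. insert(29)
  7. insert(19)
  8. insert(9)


insert(25) -> [25]
insert(26) -> [25, 26]
extract_min()->25, [26]
insert(1) -> [1, 26]
extract_min()->1, [26]
insert(29) -> [26, 29]
insert(19) -> [19, 29, 26]
insert(9) -> [9, 19, 26, 29]

Final heap: [9, 19, 26, 29]


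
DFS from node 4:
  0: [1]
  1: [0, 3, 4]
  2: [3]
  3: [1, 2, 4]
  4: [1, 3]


Visit 4, push [3, 1]
Visit 1, push [3, 0]
Visit 0, push []
Visit 3, push [2]
Visit 2, push []

DFS order: [4, 1, 0, 3, 2]


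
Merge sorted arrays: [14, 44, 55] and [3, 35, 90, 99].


Take 3 from B
Take 14 from A
Take 35 from B
Take 44 from A
Take 55 from A

Merged: [3, 14, 35, 44, 55, 90, 99]


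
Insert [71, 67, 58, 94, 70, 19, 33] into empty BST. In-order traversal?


Insert 71: root
Insert 67: L from 71
Insert 58: L from 71 -> L from 67
Insert 94: R from 71
Insert 70: L from 71 -> R from 67
Insert 19: L from 71 -> L from 67 -> L from 58
Insert 33: L from 71 -> L from 67 -> L from 58 -> R from 19

In-order: [19, 33, 58, 67, 70, 71, 94]


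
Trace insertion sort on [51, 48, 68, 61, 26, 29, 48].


Initial: [51, 48, 68, 61, 26, 29, 48]
Insert 48: [48, 51, 68, 61, 26, 29, 48]
Insert 68: [48, 51, 68, 61, 26, 29, 48]
Insert 61: [48, 51, 61, 68, 26, 29, 48]
Insert 26: [26, 48, 51, 61, 68, 29, 48]
Insert 29: [26, 29, 48, 51, 61, 68, 48]
Insert 48: [26, 29, 48, 48, 51, 61, 68]

Sorted: [26, 29, 48, 48, 51, 61, 68]


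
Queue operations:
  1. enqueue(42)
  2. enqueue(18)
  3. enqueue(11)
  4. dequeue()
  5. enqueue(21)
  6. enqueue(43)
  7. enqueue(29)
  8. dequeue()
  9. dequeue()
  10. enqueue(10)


enqueue(42) -> [42]
enqueue(18) -> [42, 18]
enqueue(11) -> [42, 18, 11]
dequeue()->42, [18, 11]
enqueue(21) -> [18, 11, 21]
enqueue(43) -> [18, 11, 21, 43]
enqueue(29) -> [18, 11, 21, 43, 29]
dequeue()->18, [11, 21, 43, 29]
dequeue()->11, [21, 43, 29]
enqueue(10) -> [21, 43, 29, 10]

Final queue: [21, 43, 29, 10]


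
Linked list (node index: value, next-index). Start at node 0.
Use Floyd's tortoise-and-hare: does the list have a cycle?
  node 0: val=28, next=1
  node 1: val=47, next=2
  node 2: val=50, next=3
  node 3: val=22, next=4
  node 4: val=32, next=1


Floyd's tortoise (slow, +1) and hare (fast, +2):
  init: slow=0, fast=0
  step 1: slow=1, fast=2
  step 2: slow=2, fast=4
  step 3: slow=3, fast=2
  step 4: slow=4, fast=4
  slow == fast at node 4: cycle detected

Cycle: yes


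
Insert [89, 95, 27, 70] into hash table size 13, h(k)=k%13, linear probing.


Insert 89: h=11 -> slot 11
Insert 95: h=4 -> slot 4
Insert 27: h=1 -> slot 1
Insert 70: h=5 -> slot 5

Table: [None, 27, None, None, 95, 70, None, None, None, None, None, 89, None]


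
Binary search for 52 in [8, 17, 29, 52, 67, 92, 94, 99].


Step 1: lo=0, hi=7, mid=3, val=52

Found at index 3


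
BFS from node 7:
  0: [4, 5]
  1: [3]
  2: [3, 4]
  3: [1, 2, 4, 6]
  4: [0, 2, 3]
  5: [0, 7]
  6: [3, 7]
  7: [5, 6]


Visit 7, enqueue [5, 6]
Visit 5, enqueue [0]
Visit 6, enqueue [3]
Visit 0, enqueue [4]
Visit 3, enqueue [1, 2]
Visit 4, enqueue []
Visit 1, enqueue []
Visit 2, enqueue []

BFS order: [7, 5, 6, 0, 3, 4, 1, 2]


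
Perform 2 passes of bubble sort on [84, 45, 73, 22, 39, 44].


Initial: [84, 45, 73, 22, 39, 44]
Pass 1: [45, 73, 22, 39, 44, 84] (5 swaps)
Pass 2: [45, 22, 39, 44, 73, 84] (3 swaps)

After 2 passes: [45, 22, 39, 44, 73, 84]


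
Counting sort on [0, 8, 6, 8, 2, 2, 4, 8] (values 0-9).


Input: [0, 8, 6, 8, 2, 2, 4, 8]
Counts: [1, 0, 2, 0, 1, 0, 1, 0, 3, 0]

Sorted: [0, 2, 2, 4, 6, 8, 8, 8]


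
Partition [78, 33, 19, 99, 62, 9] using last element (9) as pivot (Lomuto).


Pivot: 9
Place pivot at 0: [9, 33, 19, 99, 62, 78]

Partitioned: [9, 33, 19, 99, 62, 78]


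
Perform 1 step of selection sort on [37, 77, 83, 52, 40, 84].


Initial: [37, 77, 83, 52, 40, 84]
Step 1: min=37 at 0
  Swap: [37, 77, 83, 52, 40, 84]

After 1 step: [37, 77, 83, 52, 40, 84]


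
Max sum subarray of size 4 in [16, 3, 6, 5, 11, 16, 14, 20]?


[0:4]: 30
[1:5]: 25
[2:6]: 38
[3:7]: 46
[4:8]: 61

Max: 61 at [4:8]


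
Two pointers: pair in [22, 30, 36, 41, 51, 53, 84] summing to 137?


lo=0(22)+hi=6(84)=106
lo=1(30)+hi=6(84)=114
lo=2(36)+hi=6(84)=120
lo=3(41)+hi=6(84)=125
lo=4(51)+hi=6(84)=135
lo=5(53)+hi=6(84)=137

Yes: 53+84=137


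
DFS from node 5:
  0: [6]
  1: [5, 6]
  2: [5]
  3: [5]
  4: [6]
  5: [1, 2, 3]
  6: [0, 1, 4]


Visit 5, push [3, 2, 1]
Visit 1, push [6]
Visit 6, push [4, 0]
Visit 0, push []
Visit 4, push []
Visit 2, push []
Visit 3, push []

DFS order: [5, 1, 6, 0, 4, 2, 3]


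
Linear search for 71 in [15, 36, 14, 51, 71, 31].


i=0: 15!=71
i=1: 36!=71
i=2: 14!=71
i=3: 51!=71
i=4: 71==71 found!

Found at 4, 5 comps


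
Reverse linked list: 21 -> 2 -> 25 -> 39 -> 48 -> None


Step 1: curr=21, set curr.next=prev(None) | reversed so far: 21
Step 2: curr=2, set curr.next=prev(21) | reversed so far: 2 -> 21
Step 3: curr=25, set curr.next=prev(2) | reversed so far: 25 -> 2 -> 21
Step 4: curr=39, set curr.next=prev(25) | reversed so far: 39 -> 25 -> 2 -> 21
Step 5: curr=48, set curr.next=prev(39) | reversed so far: 48 -> 39 -> 25 -> 2 -> 21

48 -> 39 -> 25 -> 2 -> 21 -> None


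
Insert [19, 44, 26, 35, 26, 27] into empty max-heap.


Insert 19: [19]
Insert 44: [44, 19]
Insert 26: [44, 19, 26]
Insert 35: [44, 35, 26, 19]
Insert 26: [44, 35, 26, 19, 26]
Insert 27: [44, 35, 27, 19, 26, 26]

Final heap: [44, 35, 27, 19, 26, 26]


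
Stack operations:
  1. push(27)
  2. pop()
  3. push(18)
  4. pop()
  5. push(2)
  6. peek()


push(27) -> [27]
pop()->27, []
push(18) -> [18]
pop()->18, []
push(2) -> [2]
peek()->2

Final stack: [2]


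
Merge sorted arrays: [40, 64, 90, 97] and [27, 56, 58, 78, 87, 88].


Take 27 from B
Take 40 from A
Take 56 from B
Take 58 from B
Take 64 from A
Take 78 from B
Take 87 from B
Take 88 from B

Merged: [27, 40, 56, 58, 64, 78, 87, 88, 90, 97]


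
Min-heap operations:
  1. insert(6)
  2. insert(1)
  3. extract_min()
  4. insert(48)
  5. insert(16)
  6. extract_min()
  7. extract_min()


insert(6) -> [6]
insert(1) -> [1, 6]
extract_min()->1, [6]
insert(48) -> [6, 48]
insert(16) -> [6, 48, 16]
extract_min()->6, [16, 48]
extract_min()->16, [48]

Final heap: [48]


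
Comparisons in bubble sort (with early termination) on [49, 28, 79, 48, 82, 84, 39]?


Algorithm: bubble sort (with early termination)
Input: [49, 28, 79, 48, 82, 84, 39]
Sorted: [28, 39, 48, 49, 79, 82, 84]

21


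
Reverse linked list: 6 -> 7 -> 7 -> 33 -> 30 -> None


Step 1: curr=6, set curr.next=prev(None) | reversed so far: 6
Step 2: curr=7, set curr.next=prev(6) | reversed so far: 7 -> 6
Step 3: curr=7, set curr.next=prev(7) | reversed so far: 7 -> 7 -> 6
Step 4: curr=33, set curr.next=prev(7) | reversed so far: 33 -> 7 -> 7 -> 6
Step 5: curr=30, set curr.next=prev(33) | reversed so far: 30 -> 33 -> 7 -> 7 -> 6

30 -> 33 -> 7 -> 7 -> 6 -> None


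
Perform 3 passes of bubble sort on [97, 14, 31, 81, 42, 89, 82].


Initial: [97, 14, 31, 81, 42, 89, 82]
Pass 1: [14, 31, 81, 42, 89, 82, 97] (6 swaps)
Pass 2: [14, 31, 42, 81, 82, 89, 97] (2 swaps)
Pass 3: [14, 31, 42, 81, 82, 89, 97] (0 swaps)

After 3 passes: [14, 31, 42, 81, 82, 89, 97]


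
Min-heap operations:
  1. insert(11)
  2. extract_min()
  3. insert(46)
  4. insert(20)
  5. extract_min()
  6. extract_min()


insert(11) -> [11]
extract_min()->11, []
insert(46) -> [46]
insert(20) -> [20, 46]
extract_min()->20, [46]
extract_min()->46, []

Final heap: []


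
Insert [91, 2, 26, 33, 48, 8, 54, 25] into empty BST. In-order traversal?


Insert 91: root
Insert 2: L from 91
Insert 26: L from 91 -> R from 2
Insert 33: L from 91 -> R from 2 -> R from 26
Insert 48: L from 91 -> R from 2 -> R from 26 -> R from 33
Insert 8: L from 91 -> R from 2 -> L from 26
Insert 54: L from 91 -> R from 2 -> R from 26 -> R from 33 -> R from 48
Insert 25: L from 91 -> R from 2 -> L from 26 -> R from 8

In-order: [2, 8, 25, 26, 33, 48, 54, 91]


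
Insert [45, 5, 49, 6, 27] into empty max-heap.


Insert 45: [45]
Insert 5: [45, 5]
Insert 49: [49, 5, 45]
Insert 6: [49, 6, 45, 5]
Insert 27: [49, 27, 45, 5, 6]

Final heap: [49, 27, 45, 5, 6]


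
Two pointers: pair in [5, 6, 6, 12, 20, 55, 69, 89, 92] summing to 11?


lo=0(5)+hi=8(92)=97
lo=0(5)+hi=7(89)=94
lo=0(5)+hi=6(69)=74
lo=0(5)+hi=5(55)=60
lo=0(5)+hi=4(20)=25
lo=0(5)+hi=3(12)=17
lo=0(5)+hi=2(6)=11

Yes: 5+6=11


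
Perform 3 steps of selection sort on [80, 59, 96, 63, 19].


Initial: [80, 59, 96, 63, 19]
Step 1: min=19 at 4
  Swap: [19, 59, 96, 63, 80]
Step 2: min=59 at 1
  Swap: [19, 59, 96, 63, 80]
Step 3: min=63 at 3
  Swap: [19, 59, 63, 96, 80]

After 3 steps: [19, 59, 63, 96, 80]


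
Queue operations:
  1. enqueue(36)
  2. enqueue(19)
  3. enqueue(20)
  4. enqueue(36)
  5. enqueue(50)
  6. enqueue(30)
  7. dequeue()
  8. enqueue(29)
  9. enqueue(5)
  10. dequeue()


enqueue(36) -> [36]
enqueue(19) -> [36, 19]
enqueue(20) -> [36, 19, 20]
enqueue(36) -> [36, 19, 20, 36]
enqueue(50) -> [36, 19, 20, 36, 50]
enqueue(30) -> [36, 19, 20, 36, 50, 30]
dequeue()->36, [19, 20, 36, 50, 30]
enqueue(29) -> [19, 20, 36, 50, 30, 29]
enqueue(5) -> [19, 20, 36, 50, 30, 29, 5]
dequeue()->19, [20, 36, 50, 30, 29, 5]

Final queue: [20, 36, 50, 30, 29, 5]


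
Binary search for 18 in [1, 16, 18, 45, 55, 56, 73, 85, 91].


Step 1: lo=0, hi=8, mid=4, val=55
Step 2: lo=0, hi=3, mid=1, val=16
Step 3: lo=2, hi=3, mid=2, val=18

Found at index 2


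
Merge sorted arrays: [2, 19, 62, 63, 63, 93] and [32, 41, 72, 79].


Take 2 from A
Take 19 from A
Take 32 from B
Take 41 from B
Take 62 from A
Take 63 from A
Take 63 from A
Take 72 from B
Take 79 from B

Merged: [2, 19, 32, 41, 62, 63, 63, 72, 79, 93]


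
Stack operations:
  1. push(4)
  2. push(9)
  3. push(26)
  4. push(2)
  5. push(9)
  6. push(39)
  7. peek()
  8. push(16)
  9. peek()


push(4) -> [4]
push(9) -> [4, 9]
push(26) -> [4, 9, 26]
push(2) -> [4, 9, 26, 2]
push(9) -> [4, 9, 26, 2, 9]
push(39) -> [4, 9, 26, 2, 9, 39]
peek()->39
push(16) -> [4, 9, 26, 2, 9, 39, 16]
peek()->16

Final stack: [4, 9, 26, 2, 9, 39, 16]


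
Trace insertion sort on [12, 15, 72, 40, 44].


Initial: [12, 15, 72, 40, 44]
Insert 15: [12, 15, 72, 40, 44]
Insert 72: [12, 15, 72, 40, 44]
Insert 40: [12, 15, 40, 72, 44]
Insert 44: [12, 15, 40, 44, 72]

Sorted: [12, 15, 40, 44, 72]


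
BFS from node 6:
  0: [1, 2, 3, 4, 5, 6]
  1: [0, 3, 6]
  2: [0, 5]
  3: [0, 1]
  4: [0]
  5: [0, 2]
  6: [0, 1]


Visit 6, enqueue [0, 1]
Visit 0, enqueue [2, 3, 4, 5]
Visit 1, enqueue []
Visit 2, enqueue []
Visit 3, enqueue []
Visit 4, enqueue []
Visit 5, enqueue []

BFS order: [6, 0, 1, 2, 3, 4, 5]


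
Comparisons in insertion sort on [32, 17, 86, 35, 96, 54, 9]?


Algorithm: insertion sort
Input: [32, 17, 86, 35, 96, 54, 9]
Sorted: [9, 17, 32, 35, 54, 86, 96]

14


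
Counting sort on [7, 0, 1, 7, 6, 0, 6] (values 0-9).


Input: [7, 0, 1, 7, 6, 0, 6]
Counts: [2, 1, 0, 0, 0, 0, 2, 2, 0, 0]

Sorted: [0, 0, 1, 6, 6, 7, 7]


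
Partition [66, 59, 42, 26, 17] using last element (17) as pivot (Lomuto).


Pivot: 17
Place pivot at 0: [17, 59, 42, 26, 66]

Partitioned: [17, 59, 42, 26, 66]


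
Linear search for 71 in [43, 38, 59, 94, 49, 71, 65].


i=0: 43!=71
i=1: 38!=71
i=2: 59!=71
i=3: 94!=71
i=4: 49!=71
i=5: 71==71 found!

Found at 5, 6 comps


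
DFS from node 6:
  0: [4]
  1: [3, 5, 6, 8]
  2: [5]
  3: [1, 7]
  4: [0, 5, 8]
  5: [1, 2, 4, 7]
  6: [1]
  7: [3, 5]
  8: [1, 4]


Visit 6, push [1]
Visit 1, push [8, 5, 3]
Visit 3, push [7]
Visit 7, push [5]
Visit 5, push [4, 2]
Visit 2, push []
Visit 4, push [8, 0]
Visit 0, push []
Visit 8, push []

DFS order: [6, 1, 3, 7, 5, 2, 4, 0, 8]


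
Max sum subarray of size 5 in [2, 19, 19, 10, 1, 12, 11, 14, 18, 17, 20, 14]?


[0:5]: 51
[1:6]: 61
[2:7]: 53
[3:8]: 48
[4:9]: 56
[5:10]: 72
[6:11]: 80
[7:12]: 83

Max: 83 at [7:12]


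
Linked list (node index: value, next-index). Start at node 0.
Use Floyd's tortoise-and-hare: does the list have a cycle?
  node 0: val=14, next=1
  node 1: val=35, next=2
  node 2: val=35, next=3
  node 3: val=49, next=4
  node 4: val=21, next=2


Floyd's tortoise (slow, +1) and hare (fast, +2):
  init: slow=0, fast=0
  step 1: slow=1, fast=2
  step 2: slow=2, fast=4
  step 3: slow=3, fast=3
  slow == fast at node 3: cycle detected

Cycle: yes


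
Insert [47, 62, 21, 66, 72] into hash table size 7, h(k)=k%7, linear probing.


Insert 47: h=5 -> slot 5
Insert 62: h=6 -> slot 6
Insert 21: h=0 -> slot 0
Insert 66: h=3 -> slot 3
Insert 72: h=2 -> slot 2

Table: [21, None, 72, 66, None, 47, 62]


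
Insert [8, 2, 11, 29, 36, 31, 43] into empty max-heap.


Insert 8: [8]
Insert 2: [8, 2]
Insert 11: [11, 2, 8]
Insert 29: [29, 11, 8, 2]
Insert 36: [36, 29, 8, 2, 11]
Insert 31: [36, 29, 31, 2, 11, 8]
Insert 43: [43, 29, 36, 2, 11, 8, 31]

Final heap: [43, 29, 36, 2, 11, 8, 31]


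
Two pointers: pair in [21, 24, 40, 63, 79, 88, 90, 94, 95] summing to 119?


lo=0(21)+hi=8(95)=116
lo=1(24)+hi=8(95)=119

Yes: 24+95=119


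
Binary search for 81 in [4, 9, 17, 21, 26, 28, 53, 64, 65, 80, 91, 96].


Step 1: lo=0, hi=11, mid=5, val=28
Step 2: lo=6, hi=11, mid=8, val=65
Step 3: lo=9, hi=11, mid=10, val=91
Step 4: lo=9, hi=9, mid=9, val=80

Not found


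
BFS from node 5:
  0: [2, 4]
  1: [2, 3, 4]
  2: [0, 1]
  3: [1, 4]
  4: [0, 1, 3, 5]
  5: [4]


Visit 5, enqueue [4]
Visit 4, enqueue [0, 1, 3]
Visit 0, enqueue [2]
Visit 1, enqueue []
Visit 3, enqueue []
Visit 2, enqueue []

BFS order: [5, 4, 0, 1, 3, 2]


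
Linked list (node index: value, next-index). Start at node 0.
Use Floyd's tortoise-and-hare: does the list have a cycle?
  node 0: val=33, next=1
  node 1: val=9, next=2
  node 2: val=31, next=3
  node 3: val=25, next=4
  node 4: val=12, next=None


Floyd's tortoise (slow, +1) and hare (fast, +2):
  init: slow=0, fast=0
  step 1: slow=1, fast=2
  step 2: slow=2, fast=4
  step 3: fast -> None, no cycle

Cycle: no


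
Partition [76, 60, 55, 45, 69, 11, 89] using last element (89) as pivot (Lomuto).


Pivot: 89
  76 <= 89: advance i (no swap)
  60 <= 89: advance i (no swap)
  55 <= 89: advance i (no swap)
  45 <= 89: advance i (no swap)
  69 <= 89: advance i (no swap)
  11 <= 89: advance i (no swap)
Place pivot at 6: [76, 60, 55, 45, 69, 11, 89]

Partitioned: [76, 60, 55, 45, 69, 11, 89]


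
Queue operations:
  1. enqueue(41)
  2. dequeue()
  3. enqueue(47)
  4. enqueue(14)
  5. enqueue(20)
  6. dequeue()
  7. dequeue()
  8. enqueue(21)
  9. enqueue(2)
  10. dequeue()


enqueue(41) -> [41]
dequeue()->41, []
enqueue(47) -> [47]
enqueue(14) -> [47, 14]
enqueue(20) -> [47, 14, 20]
dequeue()->47, [14, 20]
dequeue()->14, [20]
enqueue(21) -> [20, 21]
enqueue(2) -> [20, 21, 2]
dequeue()->20, [21, 2]

Final queue: [21, 2]


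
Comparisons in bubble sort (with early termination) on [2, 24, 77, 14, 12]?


Algorithm: bubble sort (with early termination)
Input: [2, 24, 77, 14, 12]
Sorted: [2, 12, 14, 24, 77]

10


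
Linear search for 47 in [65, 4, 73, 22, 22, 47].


i=0: 65!=47
i=1: 4!=47
i=2: 73!=47
i=3: 22!=47
i=4: 22!=47
i=5: 47==47 found!

Found at 5, 6 comps


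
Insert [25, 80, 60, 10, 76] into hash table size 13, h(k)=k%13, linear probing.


Insert 25: h=12 -> slot 12
Insert 80: h=2 -> slot 2
Insert 60: h=8 -> slot 8
Insert 10: h=10 -> slot 10
Insert 76: h=11 -> slot 11

Table: [None, None, 80, None, None, None, None, None, 60, None, 10, 76, 25]


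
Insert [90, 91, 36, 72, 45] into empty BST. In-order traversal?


Insert 90: root
Insert 91: R from 90
Insert 36: L from 90
Insert 72: L from 90 -> R from 36
Insert 45: L from 90 -> R from 36 -> L from 72

In-order: [36, 45, 72, 90, 91]


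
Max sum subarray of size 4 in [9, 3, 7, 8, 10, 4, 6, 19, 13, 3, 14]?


[0:4]: 27
[1:5]: 28
[2:6]: 29
[3:7]: 28
[4:8]: 39
[5:9]: 42
[6:10]: 41
[7:11]: 49

Max: 49 at [7:11]


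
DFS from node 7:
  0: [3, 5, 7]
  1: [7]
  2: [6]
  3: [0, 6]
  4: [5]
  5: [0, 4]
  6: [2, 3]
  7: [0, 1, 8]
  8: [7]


Visit 7, push [8, 1, 0]
Visit 0, push [5, 3]
Visit 3, push [6]
Visit 6, push [2]
Visit 2, push []
Visit 5, push [4]
Visit 4, push []
Visit 1, push []
Visit 8, push []

DFS order: [7, 0, 3, 6, 2, 5, 4, 1, 8]


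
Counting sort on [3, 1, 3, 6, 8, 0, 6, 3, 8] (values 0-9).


Input: [3, 1, 3, 6, 8, 0, 6, 3, 8]
Counts: [1, 1, 0, 3, 0, 0, 2, 0, 2, 0]

Sorted: [0, 1, 3, 3, 3, 6, 6, 8, 8]


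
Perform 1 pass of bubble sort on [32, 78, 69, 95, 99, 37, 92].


Initial: [32, 78, 69, 95, 99, 37, 92]
Pass 1: [32, 69, 78, 95, 37, 92, 99] (3 swaps)

After 1 pass: [32, 69, 78, 95, 37, 92, 99]


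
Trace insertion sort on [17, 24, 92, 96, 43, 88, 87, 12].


Initial: [17, 24, 92, 96, 43, 88, 87, 12]
Insert 24: [17, 24, 92, 96, 43, 88, 87, 12]
Insert 92: [17, 24, 92, 96, 43, 88, 87, 12]
Insert 96: [17, 24, 92, 96, 43, 88, 87, 12]
Insert 43: [17, 24, 43, 92, 96, 88, 87, 12]
Insert 88: [17, 24, 43, 88, 92, 96, 87, 12]
Insert 87: [17, 24, 43, 87, 88, 92, 96, 12]
Insert 12: [12, 17, 24, 43, 87, 88, 92, 96]

Sorted: [12, 17, 24, 43, 87, 88, 92, 96]


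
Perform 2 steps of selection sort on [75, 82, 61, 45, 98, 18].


Initial: [75, 82, 61, 45, 98, 18]
Step 1: min=18 at 5
  Swap: [18, 82, 61, 45, 98, 75]
Step 2: min=45 at 3
  Swap: [18, 45, 61, 82, 98, 75]

After 2 steps: [18, 45, 61, 82, 98, 75]


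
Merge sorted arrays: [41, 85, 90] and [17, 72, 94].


Take 17 from B
Take 41 from A
Take 72 from B
Take 85 from A
Take 90 from A

Merged: [17, 41, 72, 85, 90, 94]


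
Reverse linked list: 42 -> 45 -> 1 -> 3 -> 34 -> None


Step 1: curr=42, set curr.next=prev(None) | reversed so far: 42
Step 2: curr=45, set curr.next=prev(42) | reversed so far: 45 -> 42
Step 3: curr=1, set curr.next=prev(45) | reversed so far: 1 -> 45 -> 42
Step 4: curr=3, set curr.next=prev(1) | reversed so far: 3 -> 1 -> 45 -> 42
Step 5: curr=34, set curr.next=prev(3) | reversed so far: 34 -> 3 -> 1 -> 45 -> 42

34 -> 3 -> 1 -> 45 -> 42 -> None


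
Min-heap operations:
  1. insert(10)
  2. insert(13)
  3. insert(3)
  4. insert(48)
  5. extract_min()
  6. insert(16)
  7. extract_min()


insert(10) -> [10]
insert(13) -> [10, 13]
insert(3) -> [3, 13, 10]
insert(48) -> [3, 13, 10, 48]
extract_min()->3, [10, 13, 48]
insert(16) -> [10, 13, 48, 16]
extract_min()->10, [13, 16, 48]

Final heap: [13, 16, 48]


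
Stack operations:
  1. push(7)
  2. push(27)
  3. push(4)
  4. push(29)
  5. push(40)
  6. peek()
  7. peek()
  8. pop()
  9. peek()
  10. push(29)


push(7) -> [7]
push(27) -> [7, 27]
push(4) -> [7, 27, 4]
push(29) -> [7, 27, 4, 29]
push(40) -> [7, 27, 4, 29, 40]
peek()->40
peek()->40
pop()->40, [7, 27, 4, 29]
peek()->29
push(29) -> [7, 27, 4, 29, 29]

Final stack: [7, 27, 4, 29, 29]


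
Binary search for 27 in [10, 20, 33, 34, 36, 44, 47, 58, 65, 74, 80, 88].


Step 1: lo=0, hi=11, mid=5, val=44
Step 2: lo=0, hi=4, mid=2, val=33
Step 3: lo=0, hi=1, mid=0, val=10
Step 4: lo=1, hi=1, mid=1, val=20

Not found


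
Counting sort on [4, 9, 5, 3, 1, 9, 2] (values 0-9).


Input: [4, 9, 5, 3, 1, 9, 2]
Counts: [0, 1, 1, 1, 1, 1, 0, 0, 0, 2]

Sorted: [1, 2, 3, 4, 5, 9, 9]


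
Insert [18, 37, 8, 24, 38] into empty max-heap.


Insert 18: [18]
Insert 37: [37, 18]
Insert 8: [37, 18, 8]
Insert 24: [37, 24, 8, 18]
Insert 38: [38, 37, 8, 18, 24]

Final heap: [38, 37, 8, 18, 24]


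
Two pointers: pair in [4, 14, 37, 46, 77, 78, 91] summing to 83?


lo=0(4)+hi=6(91)=95
lo=0(4)+hi=5(78)=82
lo=1(14)+hi=5(78)=92
lo=1(14)+hi=4(77)=91
lo=1(14)+hi=3(46)=60
lo=2(37)+hi=3(46)=83

Yes: 37+46=83


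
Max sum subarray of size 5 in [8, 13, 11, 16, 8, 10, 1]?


[0:5]: 56
[1:6]: 58
[2:7]: 46

Max: 58 at [1:6]


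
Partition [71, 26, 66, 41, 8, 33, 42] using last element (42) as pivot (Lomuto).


Pivot: 42
  26 <= 42: swap -> [26, 71, 66, 41, 8, 33, 42]
  41 <= 42: swap -> [26, 41, 66, 71, 8, 33, 42]
  8 <= 42: swap -> [26, 41, 8, 71, 66, 33, 42]
  33 <= 42: swap -> [26, 41, 8, 33, 66, 71, 42]
Place pivot at 4: [26, 41, 8, 33, 42, 71, 66]

Partitioned: [26, 41, 8, 33, 42, 71, 66]


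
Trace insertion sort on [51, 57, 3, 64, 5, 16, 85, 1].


Initial: [51, 57, 3, 64, 5, 16, 85, 1]
Insert 57: [51, 57, 3, 64, 5, 16, 85, 1]
Insert 3: [3, 51, 57, 64, 5, 16, 85, 1]
Insert 64: [3, 51, 57, 64, 5, 16, 85, 1]
Insert 5: [3, 5, 51, 57, 64, 16, 85, 1]
Insert 16: [3, 5, 16, 51, 57, 64, 85, 1]
Insert 85: [3, 5, 16, 51, 57, 64, 85, 1]
Insert 1: [1, 3, 5, 16, 51, 57, 64, 85]

Sorted: [1, 3, 5, 16, 51, 57, 64, 85]


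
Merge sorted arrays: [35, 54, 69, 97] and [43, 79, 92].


Take 35 from A
Take 43 from B
Take 54 from A
Take 69 from A
Take 79 from B
Take 92 from B

Merged: [35, 43, 54, 69, 79, 92, 97]


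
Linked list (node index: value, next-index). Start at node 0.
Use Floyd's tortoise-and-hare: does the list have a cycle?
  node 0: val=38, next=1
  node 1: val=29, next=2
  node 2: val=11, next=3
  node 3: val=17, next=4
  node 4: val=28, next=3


Floyd's tortoise (slow, +1) and hare (fast, +2):
  init: slow=0, fast=0
  step 1: slow=1, fast=2
  step 2: slow=2, fast=4
  step 3: slow=3, fast=4
  step 4: slow=4, fast=4
  slow == fast at node 4: cycle detected

Cycle: yes


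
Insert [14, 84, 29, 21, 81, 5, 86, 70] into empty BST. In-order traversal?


Insert 14: root
Insert 84: R from 14
Insert 29: R from 14 -> L from 84
Insert 21: R from 14 -> L from 84 -> L from 29
Insert 81: R from 14 -> L from 84 -> R from 29
Insert 5: L from 14
Insert 86: R from 14 -> R from 84
Insert 70: R from 14 -> L from 84 -> R from 29 -> L from 81

In-order: [5, 14, 21, 29, 70, 81, 84, 86]


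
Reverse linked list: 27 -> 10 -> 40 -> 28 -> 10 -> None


Step 1: curr=27, set curr.next=prev(None) | reversed so far: 27
Step 2: curr=10, set curr.next=prev(27) | reversed so far: 10 -> 27
Step 3: curr=40, set curr.next=prev(10) | reversed so far: 40 -> 10 -> 27
Step 4: curr=28, set curr.next=prev(40) | reversed so far: 28 -> 40 -> 10 -> 27
Step 5: curr=10, set curr.next=prev(28) | reversed so far: 10 -> 28 -> 40 -> 10 -> 27

10 -> 28 -> 40 -> 10 -> 27 -> None


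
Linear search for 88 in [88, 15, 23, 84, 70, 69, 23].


i=0: 88==88 found!

Found at 0, 1 comps


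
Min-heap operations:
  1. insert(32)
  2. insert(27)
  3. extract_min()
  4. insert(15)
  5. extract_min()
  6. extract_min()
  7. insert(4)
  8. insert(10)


insert(32) -> [32]
insert(27) -> [27, 32]
extract_min()->27, [32]
insert(15) -> [15, 32]
extract_min()->15, [32]
extract_min()->32, []
insert(4) -> [4]
insert(10) -> [4, 10]

Final heap: [4, 10]


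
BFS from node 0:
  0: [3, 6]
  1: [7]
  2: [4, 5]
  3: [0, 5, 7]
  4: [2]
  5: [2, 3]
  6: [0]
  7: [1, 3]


Visit 0, enqueue [3, 6]
Visit 3, enqueue [5, 7]
Visit 6, enqueue []
Visit 5, enqueue [2]
Visit 7, enqueue [1]
Visit 2, enqueue [4]
Visit 1, enqueue []
Visit 4, enqueue []

BFS order: [0, 3, 6, 5, 7, 2, 1, 4]


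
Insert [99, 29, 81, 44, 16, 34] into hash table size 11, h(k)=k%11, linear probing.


Insert 99: h=0 -> slot 0
Insert 29: h=7 -> slot 7
Insert 81: h=4 -> slot 4
Insert 44: h=0, 1 probes -> slot 1
Insert 16: h=5 -> slot 5
Insert 34: h=1, 1 probes -> slot 2

Table: [99, 44, 34, None, 81, 16, None, 29, None, None, None]


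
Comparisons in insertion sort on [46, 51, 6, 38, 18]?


Algorithm: insertion sort
Input: [46, 51, 6, 38, 18]
Sorted: [6, 18, 38, 46, 51]

10


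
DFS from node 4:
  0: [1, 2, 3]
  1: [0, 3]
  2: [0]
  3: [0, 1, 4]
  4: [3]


Visit 4, push [3]
Visit 3, push [1, 0]
Visit 0, push [2, 1]
Visit 1, push []
Visit 2, push []

DFS order: [4, 3, 0, 1, 2]


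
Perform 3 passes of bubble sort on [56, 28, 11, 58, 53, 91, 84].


Initial: [56, 28, 11, 58, 53, 91, 84]
Pass 1: [28, 11, 56, 53, 58, 84, 91] (4 swaps)
Pass 2: [11, 28, 53, 56, 58, 84, 91] (2 swaps)
Pass 3: [11, 28, 53, 56, 58, 84, 91] (0 swaps)

After 3 passes: [11, 28, 53, 56, 58, 84, 91]


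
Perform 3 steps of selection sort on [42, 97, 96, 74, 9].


Initial: [42, 97, 96, 74, 9]
Step 1: min=9 at 4
  Swap: [9, 97, 96, 74, 42]
Step 2: min=42 at 4
  Swap: [9, 42, 96, 74, 97]
Step 3: min=74 at 3
  Swap: [9, 42, 74, 96, 97]

After 3 steps: [9, 42, 74, 96, 97]


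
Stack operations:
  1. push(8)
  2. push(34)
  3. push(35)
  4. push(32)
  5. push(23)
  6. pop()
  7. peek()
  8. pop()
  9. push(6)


push(8) -> [8]
push(34) -> [8, 34]
push(35) -> [8, 34, 35]
push(32) -> [8, 34, 35, 32]
push(23) -> [8, 34, 35, 32, 23]
pop()->23, [8, 34, 35, 32]
peek()->32
pop()->32, [8, 34, 35]
push(6) -> [8, 34, 35, 6]

Final stack: [8, 34, 35, 6]


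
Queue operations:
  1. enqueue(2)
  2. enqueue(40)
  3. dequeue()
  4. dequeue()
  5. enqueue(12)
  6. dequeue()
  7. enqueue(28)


enqueue(2) -> [2]
enqueue(40) -> [2, 40]
dequeue()->2, [40]
dequeue()->40, []
enqueue(12) -> [12]
dequeue()->12, []
enqueue(28) -> [28]

Final queue: [28]


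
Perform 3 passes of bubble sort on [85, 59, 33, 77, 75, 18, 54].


Initial: [85, 59, 33, 77, 75, 18, 54]
Pass 1: [59, 33, 77, 75, 18, 54, 85] (6 swaps)
Pass 2: [33, 59, 75, 18, 54, 77, 85] (4 swaps)
Pass 3: [33, 59, 18, 54, 75, 77, 85] (2 swaps)

After 3 passes: [33, 59, 18, 54, 75, 77, 85]


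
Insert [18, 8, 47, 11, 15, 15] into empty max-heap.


Insert 18: [18]
Insert 8: [18, 8]
Insert 47: [47, 8, 18]
Insert 11: [47, 11, 18, 8]
Insert 15: [47, 15, 18, 8, 11]
Insert 15: [47, 15, 18, 8, 11, 15]

Final heap: [47, 15, 18, 8, 11, 15]


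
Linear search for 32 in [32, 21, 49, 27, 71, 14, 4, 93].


i=0: 32==32 found!

Found at 0, 1 comps


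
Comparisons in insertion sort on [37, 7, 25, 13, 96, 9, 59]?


Algorithm: insertion sort
Input: [37, 7, 25, 13, 96, 9, 59]
Sorted: [7, 9, 13, 25, 37, 59, 96]

14


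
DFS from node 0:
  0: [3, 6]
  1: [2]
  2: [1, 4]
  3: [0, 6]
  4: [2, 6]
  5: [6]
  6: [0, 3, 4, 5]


Visit 0, push [6, 3]
Visit 3, push [6]
Visit 6, push [5, 4]
Visit 4, push [2]
Visit 2, push [1]
Visit 1, push []
Visit 5, push []

DFS order: [0, 3, 6, 4, 2, 1, 5]


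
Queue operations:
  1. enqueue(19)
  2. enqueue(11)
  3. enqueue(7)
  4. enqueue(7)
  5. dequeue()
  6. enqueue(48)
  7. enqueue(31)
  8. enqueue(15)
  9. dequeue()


enqueue(19) -> [19]
enqueue(11) -> [19, 11]
enqueue(7) -> [19, 11, 7]
enqueue(7) -> [19, 11, 7, 7]
dequeue()->19, [11, 7, 7]
enqueue(48) -> [11, 7, 7, 48]
enqueue(31) -> [11, 7, 7, 48, 31]
enqueue(15) -> [11, 7, 7, 48, 31, 15]
dequeue()->11, [7, 7, 48, 31, 15]

Final queue: [7, 7, 48, 31, 15]


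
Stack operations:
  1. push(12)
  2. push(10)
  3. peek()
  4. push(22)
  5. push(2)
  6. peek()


push(12) -> [12]
push(10) -> [12, 10]
peek()->10
push(22) -> [12, 10, 22]
push(2) -> [12, 10, 22, 2]
peek()->2

Final stack: [12, 10, 22, 2]


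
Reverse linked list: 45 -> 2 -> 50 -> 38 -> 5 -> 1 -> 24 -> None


Step 1: curr=45, set curr.next=prev(None) | reversed so far: 45
Step 2: curr=2, set curr.next=prev(45) | reversed so far: 2 -> 45
Step 3: curr=50, set curr.next=prev(2) | reversed so far: 50 -> 2 -> 45
Step 4: curr=38, set curr.next=prev(50) | reversed so far: 38 -> 50 -> 2 -> 45
Step 5: curr=5, set curr.next=prev(38) | reversed so far: 5 -> 38 -> 50 -> 2 -> 45
Step 6: curr=1, set curr.next=prev(5) | reversed so far: 1 -> 5 -> 38 -> 50 -> 2 -> 45
Step 7: curr=24, set curr.next=prev(1) | reversed so far: 24 -> 1 -> 5 -> 38 -> 50 -> 2 -> 45

24 -> 1 -> 5 -> 38 -> 50 -> 2 -> 45 -> None


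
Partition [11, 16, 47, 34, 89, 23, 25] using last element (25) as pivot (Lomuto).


Pivot: 25
  11 <= 25: advance i (no swap)
  16 <= 25: advance i (no swap)
  23 <= 25: swap -> [11, 16, 23, 34, 89, 47, 25]
Place pivot at 3: [11, 16, 23, 25, 89, 47, 34]

Partitioned: [11, 16, 23, 25, 89, 47, 34]


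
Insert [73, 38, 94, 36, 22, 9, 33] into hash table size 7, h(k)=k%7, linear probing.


Insert 73: h=3 -> slot 3
Insert 38: h=3, 1 probes -> slot 4
Insert 94: h=3, 2 probes -> slot 5
Insert 36: h=1 -> slot 1
Insert 22: h=1, 1 probes -> slot 2
Insert 9: h=2, 4 probes -> slot 6
Insert 33: h=5, 2 probes -> slot 0

Table: [33, 36, 22, 73, 38, 94, 9]


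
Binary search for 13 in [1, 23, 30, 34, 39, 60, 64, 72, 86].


Step 1: lo=0, hi=8, mid=4, val=39
Step 2: lo=0, hi=3, mid=1, val=23
Step 3: lo=0, hi=0, mid=0, val=1

Not found


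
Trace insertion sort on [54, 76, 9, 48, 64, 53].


Initial: [54, 76, 9, 48, 64, 53]
Insert 76: [54, 76, 9, 48, 64, 53]
Insert 9: [9, 54, 76, 48, 64, 53]
Insert 48: [9, 48, 54, 76, 64, 53]
Insert 64: [9, 48, 54, 64, 76, 53]
Insert 53: [9, 48, 53, 54, 64, 76]

Sorted: [9, 48, 53, 54, 64, 76]


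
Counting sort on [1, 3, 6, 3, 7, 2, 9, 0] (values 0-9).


Input: [1, 3, 6, 3, 7, 2, 9, 0]
Counts: [1, 1, 1, 2, 0, 0, 1, 1, 0, 1]

Sorted: [0, 1, 2, 3, 3, 6, 7, 9]


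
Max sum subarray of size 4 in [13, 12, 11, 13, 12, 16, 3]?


[0:4]: 49
[1:5]: 48
[2:6]: 52
[3:7]: 44

Max: 52 at [2:6]


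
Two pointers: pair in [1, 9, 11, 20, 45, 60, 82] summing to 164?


lo=0(1)+hi=6(82)=83
lo=1(9)+hi=6(82)=91
lo=2(11)+hi=6(82)=93
lo=3(20)+hi=6(82)=102
lo=4(45)+hi=6(82)=127
lo=5(60)+hi=6(82)=142

No pair found


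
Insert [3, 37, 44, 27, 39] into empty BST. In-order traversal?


Insert 3: root
Insert 37: R from 3
Insert 44: R from 3 -> R from 37
Insert 27: R from 3 -> L from 37
Insert 39: R from 3 -> R from 37 -> L from 44

In-order: [3, 27, 37, 39, 44]


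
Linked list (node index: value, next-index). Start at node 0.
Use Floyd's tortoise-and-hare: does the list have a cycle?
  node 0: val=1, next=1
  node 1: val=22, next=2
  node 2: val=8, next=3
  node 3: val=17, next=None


Floyd's tortoise (slow, +1) and hare (fast, +2):
  init: slow=0, fast=0
  step 1: slow=1, fast=2
  step 2: fast 2->3->None, no cycle

Cycle: no


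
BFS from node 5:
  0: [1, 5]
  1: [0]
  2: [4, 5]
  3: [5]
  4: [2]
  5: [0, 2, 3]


Visit 5, enqueue [0, 2, 3]
Visit 0, enqueue [1]
Visit 2, enqueue [4]
Visit 3, enqueue []
Visit 1, enqueue []
Visit 4, enqueue []

BFS order: [5, 0, 2, 3, 1, 4]


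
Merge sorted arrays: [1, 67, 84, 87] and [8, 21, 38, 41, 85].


Take 1 from A
Take 8 from B
Take 21 from B
Take 38 from B
Take 41 from B
Take 67 from A
Take 84 from A
Take 85 from B

Merged: [1, 8, 21, 38, 41, 67, 84, 85, 87]


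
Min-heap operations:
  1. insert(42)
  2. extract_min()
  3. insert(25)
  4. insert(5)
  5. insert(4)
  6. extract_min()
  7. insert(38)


insert(42) -> [42]
extract_min()->42, []
insert(25) -> [25]
insert(5) -> [5, 25]
insert(4) -> [4, 25, 5]
extract_min()->4, [5, 25]
insert(38) -> [5, 25, 38]

Final heap: [5, 25, 38]


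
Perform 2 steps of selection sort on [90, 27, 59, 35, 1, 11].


Initial: [90, 27, 59, 35, 1, 11]
Step 1: min=1 at 4
  Swap: [1, 27, 59, 35, 90, 11]
Step 2: min=11 at 5
  Swap: [1, 11, 59, 35, 90, 27]

After 2 steps: [1, 11, 59, 35, 90, 27]


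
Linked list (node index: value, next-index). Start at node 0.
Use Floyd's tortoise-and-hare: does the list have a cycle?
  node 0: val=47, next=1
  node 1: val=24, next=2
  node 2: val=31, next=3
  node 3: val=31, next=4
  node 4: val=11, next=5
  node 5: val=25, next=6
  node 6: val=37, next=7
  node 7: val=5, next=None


Floyd's tortoise (slow, +1) and hare (fast, +2):
  init: slow=0, fast=0
  step 1: slow=1, fast=2
  step 2: slow=2, fast=4
  step 3: slow=3, fast=6
  step 4: fast 6->7->None, no cycle

Cycle: no


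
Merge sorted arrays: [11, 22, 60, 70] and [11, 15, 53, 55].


Take 11 from A
Take 11 from B
Take 15 from B
Take 22 from A
Take 53 from B
Take 55 from B

Merged: [11, 11, 15, 22, 53, 55, 60, 70]


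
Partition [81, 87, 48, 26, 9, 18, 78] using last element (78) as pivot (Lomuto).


Pivot: 78
  48 <= 78: swap -> [48, 87, 81, 26, 9, 18, 78]
  26 <= 78: swap -> [48, 26, 81, 87, 9, 18, 78]
  9 <= 78: swap -> [48, 26, 9, 87, 81, 18, 78]
  18 <= 78: swap -> [48, 26, 9, 18, 81, 87, 78]
Place pivot at 4: [48, 26, 9, 18, 78, 87, 81]

Partitioned: [48, 26, 9, 18, 78, 87, 81]


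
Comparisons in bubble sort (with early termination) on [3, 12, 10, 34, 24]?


Algorithm: bubble sort (with early termination)
Input: [3, 12, 10, 34, 24]
Sorted: [3, 10, 12, 24, 34]

7


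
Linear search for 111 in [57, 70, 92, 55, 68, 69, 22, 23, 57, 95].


i=0: 57!=111
i=1: 70!=111
i=2: 92!=111
i=3: 55!=111
i=4: 68!=111
i=5: 69!=111
i=6: 22!=111
i=7: 23!=111
i=8: 57!=111
i=9: 95!=111

Not found, 10 comps


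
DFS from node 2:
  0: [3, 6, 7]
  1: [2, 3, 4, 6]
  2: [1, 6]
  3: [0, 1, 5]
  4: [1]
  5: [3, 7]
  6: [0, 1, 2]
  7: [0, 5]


Visit 2, push [6, 1]
Visit 1, push [6, 4, 3]
Visit 3, push [5, 0]
Visit 0, push [7, 6]
Visit 6, push []
Visit 7, push [5]
Visit 5, push []
Visit 4, push []

DFS order: [2, 1, 3, 0, 6, 7, 5, 4]


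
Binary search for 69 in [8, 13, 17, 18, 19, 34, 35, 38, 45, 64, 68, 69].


Step 1: lo=0, hi=11, mid=5, val=34
Step 2: lo=6, hi=11, mid=8, val=45
Step 3: lo=9, hi=11, mid=10, val=68
Step 4: lo=11, hi=11, mid=11, val=69

Found at index 11


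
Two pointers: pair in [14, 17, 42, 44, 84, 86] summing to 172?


lo=0(14)+hi=5(86)=100
lo=1(17)+hi=5(86)=103
lo=2(42)+hi=5(86)=128
lo=3(44)+hi=5(86)=130
lo=4(84)+hi=5(86)=170

No pair found


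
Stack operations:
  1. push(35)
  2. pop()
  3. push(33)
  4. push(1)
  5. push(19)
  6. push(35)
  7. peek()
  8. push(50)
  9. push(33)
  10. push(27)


push(35) -> [35]
pop()->35, []
push(33) -> [33]
push(1) -> [33, 1]
push(19) -> [33, 1, 19]
push(35) -> [33, 1, 19, 35]
peek()->35
push(50) -> [33, 1, 19, 35, 50]
push(33) -> [33, 1, 19, 35, 50, 33]
push(27) -> [33, 1, 19, 35, 50, 33, 27]

Final stack: [33, 1, 19, 35, 50, 33, 27]


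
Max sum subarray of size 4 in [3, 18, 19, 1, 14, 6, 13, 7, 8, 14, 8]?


[0:4]: 41
[1:5]: 52
[2:6]: 40
[3:7]: 34
[4:8]: 40
[5:9]: 34
[6:10]: 42
[7:11]: 37

Max: 52 at [1:5]


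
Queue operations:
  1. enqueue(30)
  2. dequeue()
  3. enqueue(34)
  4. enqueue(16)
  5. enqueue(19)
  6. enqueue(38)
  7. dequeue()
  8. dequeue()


enqueue(30) -> [30]
dequeue()->30, []
enqueue(34) -> [34]
enqueue(16) -> [34, 16]
enqueue(19) -> [34, 16, 19]
enqueue(38) -> [34, 16, 19, 38]
dequeue()->34, [16, 19, 38]
dequeue()->16, [19, 38]

Final queue: [19, 38]
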